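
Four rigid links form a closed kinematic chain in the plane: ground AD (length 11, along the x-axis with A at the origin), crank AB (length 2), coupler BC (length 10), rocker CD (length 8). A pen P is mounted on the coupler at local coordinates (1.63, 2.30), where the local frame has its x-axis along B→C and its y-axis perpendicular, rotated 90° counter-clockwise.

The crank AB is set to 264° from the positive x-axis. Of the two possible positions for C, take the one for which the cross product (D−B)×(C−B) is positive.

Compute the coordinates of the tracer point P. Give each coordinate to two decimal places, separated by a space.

A=(0,0), D=(11.00,0)
B = A + 2.00·(cos264°, sin264°) = (-0.2091, -1.9890)
|BD| = 11.3842
circle(B,10.00) ∩ circle(D,8.00): a=7.2732, h=6.8630
  candidates: C₊=(5.7532,6.0391) cross=78.129; C₋=(8.1514,-7.4757) cross=-78.129
  mode + wants cross > 0 → take C=(5.7532,6.0391) (cross=78.129)
ex = (C−B)/|BC| = (0.5962,0.8028); ey = (-0.8028,0.5962)
P = B + 1.63·ex + 2.30·ey = (-1.0837,0.6909)

-1.08 0.69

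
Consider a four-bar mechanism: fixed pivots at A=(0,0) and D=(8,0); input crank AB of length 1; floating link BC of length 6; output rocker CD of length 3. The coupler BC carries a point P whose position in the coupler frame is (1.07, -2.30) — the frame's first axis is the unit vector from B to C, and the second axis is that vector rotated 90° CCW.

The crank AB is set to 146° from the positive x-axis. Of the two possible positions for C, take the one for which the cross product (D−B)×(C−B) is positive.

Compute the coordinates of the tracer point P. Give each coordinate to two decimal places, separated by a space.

0.39 -1.66

A=(0,0), D=(8.00,0)
B = A + 1.00·(cos146°, sin146°) = (-0.8290, 0.5592)
|BD| = 8.8467
circle(B,6.00) ∩ circle(D,3.00): a=5.9494, h=0.7780
  candidates: C₊=(5.1576,0.9595) cross=6.882; C₋=(5.0592,-0.5933) cross=-6.882
  mode + wants cross > 0 → take C=(5.1576,0.9595) (cross=6.882)
ex = (C−B)/|BC| = (0.9978,0.0667); ey = (-0.0667,0.9978)
P = B + 1.07·ex + -2.30·ey = (0.3920,-1.6643)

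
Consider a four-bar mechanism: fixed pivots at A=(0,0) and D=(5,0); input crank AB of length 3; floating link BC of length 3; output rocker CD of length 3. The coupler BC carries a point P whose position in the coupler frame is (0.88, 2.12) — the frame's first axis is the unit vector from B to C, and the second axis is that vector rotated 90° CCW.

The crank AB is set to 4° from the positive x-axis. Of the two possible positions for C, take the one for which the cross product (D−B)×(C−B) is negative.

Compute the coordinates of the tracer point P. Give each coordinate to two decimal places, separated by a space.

A=(0,0), D=(5.00,0)
B = A + 3.00·(cos4°, sin4°) = (2.9927, 0.2093)
|BD| = 2.0182
circle(B,3.00) ∩ circle(D,3.00): a=1.0091, h=2.8252
  candidates: C₊=(4.2893,2.9146) cross=5.702; C₋=(3.7034,-2.7053) cross=-5.702
  mode - wants cross < 0 → take C=(3.7034,-2.7053) (cross=-5.702)
ex = (C−B)/|BC| = (0.2369,-0.9715); ey = (0.9715,0.2369)
P = B + 0.88·ex + 2.12·ey = (5.2608,-0.1434)

5.26 -0.14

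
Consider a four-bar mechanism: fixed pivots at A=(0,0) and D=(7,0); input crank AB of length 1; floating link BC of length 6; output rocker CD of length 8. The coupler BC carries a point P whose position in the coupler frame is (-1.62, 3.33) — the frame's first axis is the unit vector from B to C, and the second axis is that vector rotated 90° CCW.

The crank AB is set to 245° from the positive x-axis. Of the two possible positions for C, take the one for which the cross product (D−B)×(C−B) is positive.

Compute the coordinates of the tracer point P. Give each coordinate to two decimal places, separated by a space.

A=(0,0), D=(7.00,0)
B = A + 1.00·(cos245°, sin245°) = (-0.4226, -0.9063)
|BD| = 7.4777
circle(B,6.00) ∩ circle(D,8.00): a=1.8666, h=5.7022
  candidates: C₊=(0.7392,4.9801) cross=42.640; C₋=(2.1214,-6.3403) cross=-42.640
  mode + wants cross > 0 → take C=(0.7392,4.9801) (cross=42.640)
ex = (C−B)/|BC| = (0.1936,0.9811); ey = (-0.9811,0.1936)
P = B + -1.62·ex + 3.33·ey = (-4.0033,-1.8509)

-4.00 -1.85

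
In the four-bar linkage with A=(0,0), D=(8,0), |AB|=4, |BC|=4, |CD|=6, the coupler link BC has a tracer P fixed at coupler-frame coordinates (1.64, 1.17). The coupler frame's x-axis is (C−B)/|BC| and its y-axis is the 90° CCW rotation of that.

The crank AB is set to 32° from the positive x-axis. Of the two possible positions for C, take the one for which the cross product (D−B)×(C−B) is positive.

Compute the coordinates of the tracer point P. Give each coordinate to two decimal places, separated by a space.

3.30 4.13

A=(0,0), D=(8.00,0)
B = A + 4.00·(cos32°, sin32°) = (3.3922, 2.1197)
|BD| = 5.0720
circle(B,4.00) ∩ circle(D,6.00): a=0.5644, h=3.9600
  candidates: C₊=(5.5599,5.4814) cross=20.085; C₋=(2.2500,-1.7138) cross=-20.085
  mode + wants cross > 0 → take C=(5.5599,5.4814) (cross=20.085)
ex = (C−B)/|BC| = (0.5419,0.8404); ey = (-0.8404,0.5419)
P = B + 1.64·ex + 1.17·ey = (3.2976,4.1320)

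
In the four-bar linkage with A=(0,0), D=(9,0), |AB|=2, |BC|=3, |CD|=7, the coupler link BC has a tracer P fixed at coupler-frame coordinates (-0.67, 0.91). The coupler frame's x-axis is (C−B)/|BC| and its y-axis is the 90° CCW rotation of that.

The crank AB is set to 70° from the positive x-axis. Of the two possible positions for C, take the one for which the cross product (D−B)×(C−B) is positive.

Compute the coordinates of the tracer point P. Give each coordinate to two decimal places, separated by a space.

A=(0,0), D=(9.00,0)
B = A + 2.00·(cos70°, sin70°) = (0.6840, 1.8794)
|BD| = 8.5257
circle(B,3.00) ∩ circle(D,7.00): a=1.9170, h=2.3076
  candidates: C₊=(3.0626,3.7077) cross=19.674; C₋=(2.0452,-0.7941) cross=-19.674
  mode + wants cross > 0 → take C=(3.0626,3.7077) (cross=19.674)
ex = (C−B)/|BC| = (0.7928,0.6094); ey = (-0.6094,0.7928)
P = B + -0.67·ex + 0.91·ey = (-0.4017,2.1926)

-0.40 2.19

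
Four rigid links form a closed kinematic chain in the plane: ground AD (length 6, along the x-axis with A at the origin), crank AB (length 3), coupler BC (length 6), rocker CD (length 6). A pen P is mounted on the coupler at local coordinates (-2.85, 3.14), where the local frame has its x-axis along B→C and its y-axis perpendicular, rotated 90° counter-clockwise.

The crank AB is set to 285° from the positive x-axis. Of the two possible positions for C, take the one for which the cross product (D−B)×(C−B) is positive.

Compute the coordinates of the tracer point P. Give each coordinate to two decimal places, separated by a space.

-2.40 -5.70

A=(0,0), D=(6.00,0)
B = A + 3.00·(cos285°, sin285°) = (0.7765, -2.8978)
|BD| = 5.9735
circle(B,6.00) ∩ circle(D,6.00): a=2.9867, h=5.2038
  candidates: C₊=(0.8638,3.1016) cross=31.085; C₋=(5.9126,-5.9994) cross=-31.085
  mode + wants cross > 0 → take C=(0.8638,3.1016) (cross=31.085)
ex = (C−B)/|BC| = (0.0146,0.9999); ey = (-0.9999,0.0146)
P = B + -2.85·ex + 3.14·ey = (-2.4047,-5.7017)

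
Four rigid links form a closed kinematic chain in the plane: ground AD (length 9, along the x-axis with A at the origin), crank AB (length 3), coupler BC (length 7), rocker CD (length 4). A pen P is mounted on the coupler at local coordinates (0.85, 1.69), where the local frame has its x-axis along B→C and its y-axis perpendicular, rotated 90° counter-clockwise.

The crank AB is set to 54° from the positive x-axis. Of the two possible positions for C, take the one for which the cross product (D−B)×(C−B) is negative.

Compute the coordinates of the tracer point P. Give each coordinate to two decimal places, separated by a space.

A=(0,0), D=(9.00,0)
B = A + 3.00·(cos54°, sin54°) = (1.7634, 2.4271)
|BD| = 7.6328
circle(B,7.00) ∩ circle(D,4.00): a=5.9781, h=3.6417
  candidates: C₊=(8.5892,3.9788) cross=27.796; C₋=(6.2732,-2.9266) cross=-27.796
  mode - wants cross < 0 → take C=(6.2732,-2.9266) (cross=-27.796)
ex = (C−B)/|BC| = (0.6443,-0.7648); ey = (0.7648,0.6443)
P = B + 0.85·ex + 1.69·ey = (3.6035,2.8658)

3.60 2.87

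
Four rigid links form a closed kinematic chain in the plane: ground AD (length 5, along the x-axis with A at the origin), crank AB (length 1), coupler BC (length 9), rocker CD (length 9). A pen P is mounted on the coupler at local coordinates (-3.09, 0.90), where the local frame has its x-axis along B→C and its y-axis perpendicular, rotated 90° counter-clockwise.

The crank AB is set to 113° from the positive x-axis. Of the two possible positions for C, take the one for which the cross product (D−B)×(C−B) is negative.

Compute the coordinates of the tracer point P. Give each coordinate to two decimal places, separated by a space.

A=(0,0), D=(5.00,0)
B = A + 1.00·(cos113°, sin113°) = (-0.3907, 0.9205)
|BD| = 5.4688
circle(B,9.00) ∩ circle(D,9.00): a=2.7344, h=8.5746
  candidates: C₊=(3.7479,8.9125) cross=46.892; C₋=(0.8614,-7.9920) cross=-46.892
  mode - wants cross < 0 → take C=(0.8614,-7.9920) (cross=-46.892)
ex = (C−B)/|BC| = (0.1391,-0.9903); ey = (0.9903,0.1391)
P = B + -3.09·ex + 0.90·ey = (0.0706,4.1057)

0.07 4.11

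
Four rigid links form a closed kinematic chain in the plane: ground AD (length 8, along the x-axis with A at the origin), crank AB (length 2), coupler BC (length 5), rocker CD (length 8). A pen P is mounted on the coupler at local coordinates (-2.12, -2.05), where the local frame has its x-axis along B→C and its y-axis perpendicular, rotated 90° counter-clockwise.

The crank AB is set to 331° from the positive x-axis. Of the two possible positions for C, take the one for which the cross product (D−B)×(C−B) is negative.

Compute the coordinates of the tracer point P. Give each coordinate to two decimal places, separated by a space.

-0.63 0.77

A=(0,0), D=(8.00,0)
B = A + 2.00·(cos331°, sin331°) = (1.7492, -0.9696)
|BD| = 6.3255
circle(B,5.00) ∩ circle(D,8.00): a=0.0800, h=4.9994
  candidates: C₊=(1.0620,3.9829) cross=31.624; C₋=(2.5946,-5.8976) cross=-31.624
  mode - wants cross < 0 → take C=(2.5946,-5.8976) (cross=-31.624)
ex = (C−B)/|BC| = (0.1691,-0.9856); ey = (0.9856,0.1691)
P = B + -2.12·ex + -2.05·ey = (-0.6297,0.7732)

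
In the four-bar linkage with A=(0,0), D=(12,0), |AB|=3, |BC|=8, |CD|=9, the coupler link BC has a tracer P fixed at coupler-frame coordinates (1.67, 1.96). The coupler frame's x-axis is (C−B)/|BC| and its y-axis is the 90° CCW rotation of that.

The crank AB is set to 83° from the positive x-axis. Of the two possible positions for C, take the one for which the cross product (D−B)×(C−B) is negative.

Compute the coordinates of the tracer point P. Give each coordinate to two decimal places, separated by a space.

A=(0,0), D=(12.00,0)
B = A + 3.00·(cos83°, sin83°) = (0.3656, 2.9776)
|BD| = 12.0094
circle(B,8.00) ∩ circle(D,9.00): a=5.2969, h=5.9952
  candidates: C₊=(6.9836,7.4723) cross=71.999; C₋=(4.0107,-4.1437) cross=-71.999
  mode - wants cross < 0 → take C=(4.0107,-4.1437) (cross=-71.999)
ex = (C−B)/|BC| = (0.4556,-0.8902); ey = (0.8902,0.4556)
P = B + 1.67·ex + 1.96·ey = (2.8712,2.3841)

2.87 2.38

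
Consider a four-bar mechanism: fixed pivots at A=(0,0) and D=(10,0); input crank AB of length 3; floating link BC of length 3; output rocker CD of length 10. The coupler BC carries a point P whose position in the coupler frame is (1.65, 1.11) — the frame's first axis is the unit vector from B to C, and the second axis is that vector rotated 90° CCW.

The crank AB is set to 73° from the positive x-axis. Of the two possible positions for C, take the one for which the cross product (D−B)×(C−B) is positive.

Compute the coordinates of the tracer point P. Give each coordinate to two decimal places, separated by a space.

0.33 4.78

A=(0,0), D=(10.00,0)
B = A + 3.00·(cos73°, sin73°) = (0.8771, 2.8689)
|BD| = 9.5634
circle(B,3.00) ∩ circle(D,10.00): a=0.0239, h=2.9999
  candidates: C₊=(1.7999,5.7235) cross=28.689; C₋=(-0.0000,-0.0000) cross=-28.689
  mode + wants cross > 0 → take C=(1.7999,5.7235) (cross=28.689)
ex = (C−B)/|BC| = (0.3076,0.9515); ey = (-0.9515,0.3076)
P = B + 1.65·ex + 1.11·ey = (0.3285,4.7803)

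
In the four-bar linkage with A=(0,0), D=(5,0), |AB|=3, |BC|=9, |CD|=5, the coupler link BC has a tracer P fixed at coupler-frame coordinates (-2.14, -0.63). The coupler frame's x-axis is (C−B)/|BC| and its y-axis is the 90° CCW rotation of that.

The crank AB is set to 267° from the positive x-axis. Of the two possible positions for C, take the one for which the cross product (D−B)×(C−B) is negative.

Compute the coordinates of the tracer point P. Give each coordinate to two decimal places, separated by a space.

-2.31 -3.58

A=(0,0), D=(5.00,0)
B = A + 3.00·(cos267°, sin267°) = (-0.1570, -2.9959)
|BD| = 5.9641
circle(B,9.00) ∩ circle(D,5.00): a=7.6768, h=4.6975
  candidates: C₊=(4.1213,4.9222) cross=28.016; C₋=(8.8406,-3.2015) cross=-28.016
  mode - wants cross < 0 → take C=(8.8406,-3.2015) (cross=-28.016)
ex = (C−B)/|BC| = (0.9997,-0.0228); ey = (0.0228,0.9997)
P = B + -2.14·ex + -0.63·ey = (-2.3108,-3.5768)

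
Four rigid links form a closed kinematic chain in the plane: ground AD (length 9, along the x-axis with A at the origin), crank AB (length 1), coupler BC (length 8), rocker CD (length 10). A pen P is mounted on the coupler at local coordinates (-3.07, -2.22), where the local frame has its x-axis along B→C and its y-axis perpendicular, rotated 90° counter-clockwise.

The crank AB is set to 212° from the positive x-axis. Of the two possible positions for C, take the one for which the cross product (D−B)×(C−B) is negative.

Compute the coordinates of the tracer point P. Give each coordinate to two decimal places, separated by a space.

-4.19 1.26

A=(0,0), D=(9.00,0)
B = A + 1.00·(cos212°, sin212°) = (-0.8480, -0.5299)
|BD| = 9.8623
circle(B,8.00) ∩ circle(D,10.00): a=3.1060, h=7.3724
  candidates: C₊=(1.8573,6.9987) cross=72.709; C₋=(2.6496,-7.7248) cross=-72.709
  mode - wants cross < 0 → take C=(2.6496,-7.7248) (cross=-72.709)
ex = (C−B)/|BC| = (0.4372,-0.8994); ey = (0.8994,0.4372)
P = B + -3.07·ex + -2.22·ey = (-4.1869,1.2605)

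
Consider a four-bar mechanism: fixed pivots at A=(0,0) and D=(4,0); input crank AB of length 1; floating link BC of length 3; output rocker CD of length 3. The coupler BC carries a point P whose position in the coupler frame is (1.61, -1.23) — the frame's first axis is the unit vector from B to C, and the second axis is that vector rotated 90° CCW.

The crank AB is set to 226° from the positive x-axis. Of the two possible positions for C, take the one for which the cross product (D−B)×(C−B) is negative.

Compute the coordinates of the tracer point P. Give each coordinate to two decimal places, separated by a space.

0.12 -2.58

A=(0,0), D=(4.00,0)
B = A + 1.00·(cos226°, sin226°) = (-0.6947, -0.7193)
|BD| = 4.7494
circle(B,3.00) ∩ circle(D,3.00): a=2.3747, h=1.8332
  candidates: C₊=(1.3750,1.4524) cross=8.707; C₋=(1.9303,-2.1717) cross=-8.707
  mode - wants cross < 0 → take C=(1.9303,-2.1717) (cross=-8.707)
ex = (C−B)/|BC| = (0.8750,-0.4841); ey = (0.4841,0.8750)
P = B + 1.61·ex + -1.23·ey = (0.1186,-2.5750)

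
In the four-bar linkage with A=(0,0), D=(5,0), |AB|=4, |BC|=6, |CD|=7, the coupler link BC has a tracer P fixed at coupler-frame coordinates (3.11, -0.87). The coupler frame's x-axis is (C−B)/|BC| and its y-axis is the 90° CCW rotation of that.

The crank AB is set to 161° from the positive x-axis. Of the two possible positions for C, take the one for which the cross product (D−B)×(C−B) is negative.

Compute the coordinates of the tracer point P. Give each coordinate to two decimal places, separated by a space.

-3.00 -1.83

A=(0,0), D=(5.00,0)
B = A + 4.00·(cos161°, sin161°) = (-3.7821, 1.3023)
|BD| = 8.8781
circle(B,6.00) ∩ circle(D,7.00): a=3.7069, h=4.7179
  candidates: C₊=(0.5768,5.4254) cross=41.886; C₋=(-0.8073,-3.9084) cross=-41.886
  mode - wants cross < 0 → take C=(-0.8073,-3.9084) (cross=-41.886)
ex = (C−B)/|BC| = (0.4958,-0.8684); ey = (0.8684,0.4958)
P = B + 3.11·ex + -0.87·ey = (-2.9957,-1.8299)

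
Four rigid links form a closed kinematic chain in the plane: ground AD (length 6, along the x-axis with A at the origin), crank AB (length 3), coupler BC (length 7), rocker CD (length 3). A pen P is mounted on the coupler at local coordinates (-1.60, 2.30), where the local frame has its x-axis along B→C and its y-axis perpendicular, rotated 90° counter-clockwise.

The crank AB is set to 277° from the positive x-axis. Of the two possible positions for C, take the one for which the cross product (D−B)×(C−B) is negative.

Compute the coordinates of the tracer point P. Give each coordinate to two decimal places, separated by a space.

-1.33 -0.75

A=(0,0), D=(6.00,0)
B = A + 3.00·(cos277°, sin277°) = (0.3656, -2.9776)
|BD| = 6.3728
circle(B,7.00) ∩ circle(D,3.00): a=6.3247, h=2.9996
  candidates: C₊=(4.5560,2.6296) cross=19.116; C₋=(7.3590,-2.6745) cross=-19.116
  mode - wants cross < 0 → take C=(7.3590,-2.6745) (cross=-19.116)
ex = (C−B)/|BC| = (0.9991,0.0433); ey = (-0.0433,0.9991)
P = B + -1.60·ex + 2.30·ey = (-1.3325,-0.7491)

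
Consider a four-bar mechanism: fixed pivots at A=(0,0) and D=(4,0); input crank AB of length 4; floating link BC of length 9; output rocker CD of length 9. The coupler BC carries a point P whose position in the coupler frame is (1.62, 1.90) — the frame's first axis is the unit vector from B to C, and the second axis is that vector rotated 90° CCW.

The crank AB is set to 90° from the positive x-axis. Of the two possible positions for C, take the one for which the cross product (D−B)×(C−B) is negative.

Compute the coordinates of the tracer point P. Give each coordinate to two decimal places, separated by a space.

0.97 1.70

A=(0,0), D=(4.00,0)
B = A + 4.00·(cos90°, sin90°) = (0.0000, 4.0000)
|BD| = 5.6569
circle(B,9.00) ∩ circle(D,9.00): a=2.8284, h=8.5440
  candidates: C₊=(8.0415,8.0415) cross=48.332; C₋=(-4.0415,-4.0415) cross=-48.332
  mode - wants cross < 0 → take C=(-4.0415,-4.0415) (cross=-48.332)
ex = (C−B)/|BC| = (-0.4491,-0.8935); ey = (0.8935,-0.4491)
P = B + 1.62·ex + 1.90·ey = (0.9702,1.6993)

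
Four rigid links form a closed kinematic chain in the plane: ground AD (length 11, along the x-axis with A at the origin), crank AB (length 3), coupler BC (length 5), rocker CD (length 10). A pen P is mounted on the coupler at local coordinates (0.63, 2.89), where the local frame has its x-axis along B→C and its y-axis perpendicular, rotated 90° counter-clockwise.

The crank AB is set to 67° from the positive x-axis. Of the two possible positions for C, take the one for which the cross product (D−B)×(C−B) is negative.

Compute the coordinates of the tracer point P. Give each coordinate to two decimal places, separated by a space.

A=(0,0), D=(11.00,0)
B = A + 3.00·(cos67°, sin67°) = (1.1722, 2.7615)
|BD| = 10.2084
circle(B,5.00) ∩ circle(D,10.00): a=1.4308, h=4.7909
  candidates: C₊=(3.8456,6.9868) cross=48.908; C₋=(1.2536,-2.2378) cross=-48.908
  mode - wants cross < 0 → take C=(1.2536,-2.2378) (cross=-48.908)
ex = (C−B)/|BC| = (0.0163,-0.9999); ey = (0.9999,0.0163)
P = B + 0.63·ex + 2.89·ey = (4.0721,2.1787)

4.07 2.18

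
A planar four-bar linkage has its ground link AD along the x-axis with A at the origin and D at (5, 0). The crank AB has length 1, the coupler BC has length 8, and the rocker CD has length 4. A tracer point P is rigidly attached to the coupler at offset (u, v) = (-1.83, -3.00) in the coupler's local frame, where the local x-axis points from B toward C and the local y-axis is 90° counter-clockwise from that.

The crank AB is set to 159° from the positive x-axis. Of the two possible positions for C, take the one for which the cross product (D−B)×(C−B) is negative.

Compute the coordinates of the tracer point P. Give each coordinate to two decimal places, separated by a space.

-4.08 -1.20

A=(0,0), D=(5.00,0)
B = A + 1.00·(cos159°, sin159°) = (-0.9336, 0.3584)
|BD| = 5.9444
circle(B,8.00) ∩ circle(D,4.00): a=7.0096, h=3.8556
  candidates: C₊=(6.2957,3.7843) cross=22.919; C₋=(5.8308,-3.9128) cross=-22.919
  mode - wants cross < 0 → take C=(5.8308,-3.9128) (cross=-22.919)
ex = (C−B)/|BC| = (0.8456,-0.5339); ey = (0.5339,0.8456)
P = B + -1.83·ex + -3.00·ey = (-4.0826,-1.2013)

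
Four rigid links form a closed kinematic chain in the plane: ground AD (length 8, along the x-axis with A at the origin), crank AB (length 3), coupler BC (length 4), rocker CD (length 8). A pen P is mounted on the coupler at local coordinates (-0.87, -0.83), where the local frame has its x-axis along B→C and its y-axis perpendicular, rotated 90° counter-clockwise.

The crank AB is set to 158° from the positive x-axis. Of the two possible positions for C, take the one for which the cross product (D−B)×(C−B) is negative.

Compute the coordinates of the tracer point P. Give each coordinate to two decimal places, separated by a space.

A=(0,0), D=(8.00,0)
B = A + 3.00·(cos158°, sin158°) = (-2.7816, 1.1238)
|BD| = 10.8400
circle(B,4.00) ∩ circle(D,8.00): a=3.2060, h=2.3920
  candidates: C₊=(0.6551,3.1706) cross=25.930; C₋=(0.1591,-1.5877) cross=-25.930
  mode - wants cross < 0 → take C=(0.1591,-1.5877) (cross=-25.930)
ex = (C−B)/|BC| = (0.7352,-0.6779); ey = (0.6779,0.7352)
P = B + -0.87·ex + -0.83·ey = (-3.9838,1.1034)

-3.98 1.10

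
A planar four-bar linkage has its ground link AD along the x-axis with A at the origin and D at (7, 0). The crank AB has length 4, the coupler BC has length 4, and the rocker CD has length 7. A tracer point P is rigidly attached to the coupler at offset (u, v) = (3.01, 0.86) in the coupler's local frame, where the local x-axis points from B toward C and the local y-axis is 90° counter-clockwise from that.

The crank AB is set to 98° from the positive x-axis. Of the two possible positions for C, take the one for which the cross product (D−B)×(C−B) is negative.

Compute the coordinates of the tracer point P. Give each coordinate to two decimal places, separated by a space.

A=(0,0), D=(7.00,0)
B = A + 4.00·(cos98°, sin98°) = (-0.5567, 3.9611)
|BD| = 8.5319
circle(B,4.00) ∩ circle(D,7.00): a=2.3320, h=3.2499
  candidates: C₊=(3.0176,5.7568) cross=27.728; C₋=(-0.0000,0.0000) cross=-27.728
  mode - wants cross < 0 → take C=(-0.0000,0.0000) (cross=-27.728)
ex = (C−B)/|BC| = (0.1392,-0.9903); ey = (0.9903,0.1392)
P = B + 3.01·ex + 0.86·ey = (0.7138,1.1001)

0.71 1.10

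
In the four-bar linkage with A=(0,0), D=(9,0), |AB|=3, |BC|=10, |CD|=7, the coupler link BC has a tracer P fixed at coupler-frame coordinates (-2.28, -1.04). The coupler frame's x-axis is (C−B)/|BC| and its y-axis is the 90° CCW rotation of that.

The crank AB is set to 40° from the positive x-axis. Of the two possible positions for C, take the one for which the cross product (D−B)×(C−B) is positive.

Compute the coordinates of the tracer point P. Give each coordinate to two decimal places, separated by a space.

0.79 -0.07

A=(0,0), D=(9.00,0)
B = A + 3.00·(cos40°, sin40°) = (2.2981, 1.9284)
|BD| = 6.9738
circle(B,10.00) ∩ circle(D,7.00): a=7.1434, h=6.9979
  candidates: C₊=(11.0981,6.6782) cross=48.802; C₋=(7.2280,-6.7720) cross=-48.802
  mode + wants cross > 0 → take C=(11.0981,6.6782) (cross=48.802)
ex = (C−B)/|BC| = (0.8800,0.4750); ey = (-0.4750,0.8800)
P = B + -2.28·ex + -1.04·ey = (0.7857,-0.0698)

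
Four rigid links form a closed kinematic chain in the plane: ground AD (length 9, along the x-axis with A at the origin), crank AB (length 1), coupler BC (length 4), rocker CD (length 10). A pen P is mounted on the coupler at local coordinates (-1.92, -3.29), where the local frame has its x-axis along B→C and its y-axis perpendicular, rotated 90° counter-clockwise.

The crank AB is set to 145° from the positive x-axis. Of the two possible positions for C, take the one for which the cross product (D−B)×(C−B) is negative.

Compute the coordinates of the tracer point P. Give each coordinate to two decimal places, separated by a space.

A=(0,0), D=(9.00,0)
B = A + 1.00·(cos145°, sin145°) = (-0.8192, 0.5736)
|BD| = 9.8359
circle(B,4.00) ∩ circle(D,10.00): a=0.6479, h=3.9472
  candidates: C₊=(0.0578,4.4763) cross=38.824; C₋=(-0.4026,-3.4047) cross=-38.824
  mode - wants cross < 0 → take C=(-0.4026,-3.4047) (cross=-38.824)
ex = (C−B)/|BC| = (0.1041,-0.9946); ey = (0.9946,0.1041)
P = B + -1.92·ex + -3.29·ey = (-4.2912,2.1405)

-4.29 2.14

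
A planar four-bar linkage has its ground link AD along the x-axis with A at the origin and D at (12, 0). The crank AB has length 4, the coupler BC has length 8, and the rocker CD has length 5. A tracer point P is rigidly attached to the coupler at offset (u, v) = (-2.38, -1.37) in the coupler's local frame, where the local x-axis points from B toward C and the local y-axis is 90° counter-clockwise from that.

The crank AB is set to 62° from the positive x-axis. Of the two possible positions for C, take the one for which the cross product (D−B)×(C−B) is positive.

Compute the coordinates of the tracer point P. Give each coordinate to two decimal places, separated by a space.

A=(0,0), D=(12.00,0)
B = A + 4.00·(cos62°, sin62°) = (1.8779, 3.5318)
|BD| = 10.7206
circle(B,8.00) ∩ circle(D,5.00): a=7.1792, h=3.5297
  candidates: C₊=(9.8192,4.4993) cross=37.840; C₋=(7.4935,-2.1660) cross=-37.840
  mode + wants cross > 0 → take C=(9.8192,4.4993) (cross=37.840)
ex = (C−B)/|BC| = (0.9927,0.1209); ey = (-0.1209,0.9927)
P = B + -2.38·ex + -1.37·ey = (-0.3190,1.8840)

-0.32 1.88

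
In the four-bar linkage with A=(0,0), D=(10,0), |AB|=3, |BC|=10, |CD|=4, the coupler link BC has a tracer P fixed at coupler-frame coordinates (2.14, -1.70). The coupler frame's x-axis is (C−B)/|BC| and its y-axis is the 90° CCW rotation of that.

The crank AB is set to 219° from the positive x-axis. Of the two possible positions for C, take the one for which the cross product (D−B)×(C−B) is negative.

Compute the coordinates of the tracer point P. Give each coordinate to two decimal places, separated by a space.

A=(0,0), D=(10.00,0)
B = A + 3.00·(cos219°, sin219°) = (-2.3314, -1.8880)
|BD| = 12.4751
circle(B,10.00) ∩ circle(D,4.00): a=9.6043, h=2.7853
  candidates: C₊=(6.7407,2.3188) cross=34.748; C₋=(7.5837,-3.1877) cross=-34.748
  mode - wants cross < 0 → take C=(7.5837,-3.1877) (cross=-34.748)
ex = (C−B)/|BC| = (0.9915,-0.1300); ey = (0.1300,0.9915)
P = B + 2.14·ex + -1.70·ey = (-0.4306,-3.8517)

-0.43 -3.85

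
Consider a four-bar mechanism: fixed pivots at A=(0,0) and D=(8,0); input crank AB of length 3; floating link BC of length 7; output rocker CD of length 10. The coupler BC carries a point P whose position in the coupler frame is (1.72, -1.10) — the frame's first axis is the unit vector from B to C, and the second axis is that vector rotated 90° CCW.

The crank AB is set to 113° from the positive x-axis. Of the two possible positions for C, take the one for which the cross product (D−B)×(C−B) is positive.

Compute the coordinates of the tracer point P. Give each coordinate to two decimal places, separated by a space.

0.71 3.56

A=(0,0), D=(8.00,0)
B = A + 3.00·(cos113°, sin113°) = (-1.1722, 2.7615)
|BD| = 9.5789
circle(B,7.00) ∩ circle(D,10.00): a=2.1273, h=6.6689
  candidates: C₊=(2.7874,8.5340) cross=63.881; C₋=(-1.0578,-4.2376) cross=-63.881
  mode + wants cross > 0 → take C=(2.7874,8.5340) (cross=63.881)
ex = (C−B)/|BC| = (0.5657,0.8246); ey = (-0.8246,0.5657)
P = B + 1.72·ex + -1.10·ey = (0.7078,3.5577)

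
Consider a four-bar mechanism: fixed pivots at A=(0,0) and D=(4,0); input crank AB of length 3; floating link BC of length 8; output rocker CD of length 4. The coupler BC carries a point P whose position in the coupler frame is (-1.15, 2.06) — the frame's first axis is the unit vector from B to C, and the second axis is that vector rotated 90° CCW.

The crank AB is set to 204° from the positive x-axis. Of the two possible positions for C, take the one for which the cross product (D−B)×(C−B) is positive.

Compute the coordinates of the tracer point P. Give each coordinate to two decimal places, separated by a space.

A=(0,0), D=(4.00,0)
B = A + 3.00·(cos204°, sin204°) = (-2.7406, -1.2202)
|BD| = 6.8502
circle(B,8.00) ∩ circle(D,4.00): a=6.9286, h=3.9992
  candidates: C₊=(3.3648,3.9492) cross=27.395; C₋=(4.7896,-3.9213) cross=-27.395
  mode + wants cross > 0 → take C=(3.3648,3.9492) (cross=27.395)
ex = (C−B)/|BC| = (0.7632,0.6462); ey = (-0.6462,0.7632)
P = B + -1.15·ex + 2.06·ey = (-4.9494,-0.3912)

-4.95 -0.39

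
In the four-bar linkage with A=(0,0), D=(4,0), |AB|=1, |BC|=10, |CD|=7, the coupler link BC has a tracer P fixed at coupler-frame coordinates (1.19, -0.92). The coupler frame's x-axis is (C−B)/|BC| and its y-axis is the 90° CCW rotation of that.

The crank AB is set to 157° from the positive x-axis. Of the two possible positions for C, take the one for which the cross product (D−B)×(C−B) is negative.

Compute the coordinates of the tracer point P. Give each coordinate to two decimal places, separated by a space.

-0.72 -1.10

A=(0,0), D=(4.00,0)
B = A + 1.00·(cos157°, sin157°) = (-0.9205, 0.3907)
|BD| = 4.9360
circle(B,10.00) ∩ circle(D,7.00): a=7.6341, h=6.4591
  candidates: C₊=(7.2010,6.2253) cross=31.882; C₋=(6.1784,-6.6524) cross=-31.882
  mode - wants cross < 0 → take C=(6.1784,-6.6524) (cross=-31.882)
ex = (C−B)/|BC| = (0.7099,-0.7043); ey = (0.7043,0.7099)
P = B + 1.19·ex + -0.92·ey = (-0.7237,-1.1005)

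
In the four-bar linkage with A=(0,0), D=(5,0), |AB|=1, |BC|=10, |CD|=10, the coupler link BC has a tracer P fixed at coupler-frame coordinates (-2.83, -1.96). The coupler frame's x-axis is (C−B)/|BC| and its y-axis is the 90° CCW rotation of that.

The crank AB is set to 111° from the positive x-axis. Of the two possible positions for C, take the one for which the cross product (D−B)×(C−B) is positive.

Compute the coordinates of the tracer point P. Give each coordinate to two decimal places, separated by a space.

0.18 -2.47

A=(0,0), D=(5.00,0)
B = A + 1.00·(cos111°, sin111°) = (-0.3584, 0.9336)
|BD| = 5.4391
circle(B,10.00) ∩ circle(D,10.00): a=2.7195, h=9.6231
  candidates: C₊=(3.9726,9.9471) cross=52.341; C₋=(0.6691,-9.0135) cross=-52.341
  mode + wants cross > 0 → take C=(3.9726,9.9471) (cross=52.341)
ex = (C−B)/|BC| = (0.4331,0.9013); ey = (-0.9013,0.4331)
P = B + -2.83·ex + -1.96·ey = (0.1826,-2.4661)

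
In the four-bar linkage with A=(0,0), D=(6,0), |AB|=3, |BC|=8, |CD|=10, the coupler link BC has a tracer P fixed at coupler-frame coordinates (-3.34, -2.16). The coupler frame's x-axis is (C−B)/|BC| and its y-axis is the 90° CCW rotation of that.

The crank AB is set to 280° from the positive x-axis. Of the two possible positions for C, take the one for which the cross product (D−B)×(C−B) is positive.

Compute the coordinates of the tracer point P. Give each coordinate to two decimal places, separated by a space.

A=(0,0), D=(6.00,0)
B = A + 3.00·(cos280°, sin280°) = (0.5209, -2.9544)
|BD| = 6.2248
circle(B,8.00) ∩ circle(D,10.00): a=0.2208, h=7.9970
  candidates: C₊=(-3.0802,4.1892) cross=49.780; C₋=(4.5108,-9.8885) cross=-49.780
  mode + wants cross > 0 → take C=(-3.0802,4.1892) (cross=49.780)
ex = (C−B)/|BC| = (-0.4501,0.8930); ey = (-0.8930,-0.4501)
P = B + -3.34·ex + -2.16·ey = (3.9532,-4.9646)

3.95 -4.96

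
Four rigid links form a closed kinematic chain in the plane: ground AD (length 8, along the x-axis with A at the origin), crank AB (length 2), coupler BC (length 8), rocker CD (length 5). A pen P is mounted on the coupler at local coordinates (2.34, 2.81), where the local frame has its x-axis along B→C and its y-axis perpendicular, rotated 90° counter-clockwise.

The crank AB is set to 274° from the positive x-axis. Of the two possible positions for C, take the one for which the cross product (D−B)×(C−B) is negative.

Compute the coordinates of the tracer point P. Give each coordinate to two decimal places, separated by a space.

A=(0,0), D=(8.00,0)
B = A + 2.00·(cos274°, sin274°) = (0.1395, -1.9951)
|BD| = 8.1097
circle(B,8.00) ∩ circle(D,5.00): a=6.4594, h=4.7198
  candidates: C₊=(5.2392,4.1687) cross=38.276; C₋=(7.5615,-4.9807) cross=-38.276
  mode - wants cross < 0 → take C=(7.5615,-4.9807) (cross=-38.276)
ex = (C−B)/|BC| = (0.9278,-0.3732); ey = (0.3732,0.9278)
P = B + 2.34·ex + 2.81·ey = (3.3591,-0.2614)

3.36 -0.26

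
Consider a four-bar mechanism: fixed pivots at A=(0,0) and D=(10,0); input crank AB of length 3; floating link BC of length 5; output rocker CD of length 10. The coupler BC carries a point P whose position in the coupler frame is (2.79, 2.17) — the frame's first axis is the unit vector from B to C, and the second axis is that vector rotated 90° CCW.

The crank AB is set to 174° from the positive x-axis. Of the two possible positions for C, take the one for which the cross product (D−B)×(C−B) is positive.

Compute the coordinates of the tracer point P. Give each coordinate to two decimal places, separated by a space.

-2.39 3.80

A=(0,0), D=(10.00,0)
B = A + 3.00·(cos174°, sin174°) = (-2.9836, 0.3136)
|BD| = 12.9874
circle(B,5.00) ∩ circle(D,10.00): a=3.6063, h=3.4634
  candidates: C₊=(0.7053,3.6889) cross=44.980; C₋=(0.5380,-3.2359) cross=-44.980
  mode + wants cross > 0 → take C=(0.7053,3.6889) (cross=44.980)
ex = (C−B)/|BC| = (0.7378,0.6751); ey = (-0.6751,0.7378)
P = B + 2.79·ex + 2.17·ey = (-2.3901,3.7979)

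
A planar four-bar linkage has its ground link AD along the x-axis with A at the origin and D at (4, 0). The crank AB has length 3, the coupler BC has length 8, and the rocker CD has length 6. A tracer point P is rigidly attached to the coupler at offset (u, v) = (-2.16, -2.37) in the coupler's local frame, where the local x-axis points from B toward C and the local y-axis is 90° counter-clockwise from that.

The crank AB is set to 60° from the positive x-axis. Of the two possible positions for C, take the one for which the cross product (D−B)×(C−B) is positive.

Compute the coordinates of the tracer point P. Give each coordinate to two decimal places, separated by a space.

A=(0,0), D=(4.00,0)
B = A + 3.00·(cos60°, sin60°) = (1.5000, 2.5981)
|BD| = 3.6056
circle(B,8.00) ∩ circle(D,6.00): a=5.6857, h=5.6279
  candidates: C₊=(9.4976,2.4033) cross=20.292; C₋=(1.3870,-5.4011) cross=-20.292
  mode + wants cross > 0 → take C=(9.4976,2.4033) (cross=20.292)
ex = (C−B)/|BC| = (0.9997,-0.0243); ey = (0.0243,0.9997)
P = B + -2.16·ex + -2.37·ey = (-0.7170,0.2814)

-0.72 0.28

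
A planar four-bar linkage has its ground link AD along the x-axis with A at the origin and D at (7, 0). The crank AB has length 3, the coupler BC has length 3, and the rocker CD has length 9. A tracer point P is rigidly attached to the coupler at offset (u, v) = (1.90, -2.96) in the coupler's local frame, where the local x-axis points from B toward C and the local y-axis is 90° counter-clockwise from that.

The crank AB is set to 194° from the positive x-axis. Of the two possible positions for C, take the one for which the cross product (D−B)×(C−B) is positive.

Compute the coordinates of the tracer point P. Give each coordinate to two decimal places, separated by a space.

A=(0,0), D=(7.00,0)
B = A + 3.00·(cos194°, sin194°) = (-2.9109, -0.7258)
|BD| = 9.9374
circle(B,3.00) ∩ circle(D,9.00): a=1.3460, h=2.6811
  candidates: C₊=(-1.7642,2.0465) cross=26.643; C₋=(-1.3726,-3.3014) cross=-26.643
  mode + wants cross > 0 → take C=(-1.7642,2.0465) (cross=26.643)
ex = (C−B)/|BC| = (0.3822,0.9241); ey = (-0.9241,0.3822)
P = B + 1.90·ex + -2.96·ey = (0.5506,-0.1014)

0.55 -0.10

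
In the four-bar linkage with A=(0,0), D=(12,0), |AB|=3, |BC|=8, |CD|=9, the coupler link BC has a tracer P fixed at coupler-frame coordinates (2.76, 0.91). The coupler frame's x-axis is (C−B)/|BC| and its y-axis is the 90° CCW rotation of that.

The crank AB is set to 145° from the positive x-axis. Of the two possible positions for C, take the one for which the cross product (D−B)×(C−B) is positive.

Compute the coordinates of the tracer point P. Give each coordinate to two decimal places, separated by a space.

-0.39 3.76

A=(0,0), D=(12.00,0)
B = A + 3.00·(cos145°, sin145°) = (-2.4575, 1.7207)
|BD| = 14.5595
circle(B,8.00) ∩ circle(D,9.00): a=6.6959, h=4.3777
  candidates: C₊=(4.7089,5.2764) cross=63.737; C₋=(3.6742,-3.4177) cross=-63.737
  mode + wants cross > 0 → take C=(4.7089,5.2764) (cross=63.737)
ex = (C−B)/|BC| = (0.8958,0.4445); ey = (-0.4445,0.8958)
P = B + 2.76·ex + 0.91·ey = (-0.3895,3.7626)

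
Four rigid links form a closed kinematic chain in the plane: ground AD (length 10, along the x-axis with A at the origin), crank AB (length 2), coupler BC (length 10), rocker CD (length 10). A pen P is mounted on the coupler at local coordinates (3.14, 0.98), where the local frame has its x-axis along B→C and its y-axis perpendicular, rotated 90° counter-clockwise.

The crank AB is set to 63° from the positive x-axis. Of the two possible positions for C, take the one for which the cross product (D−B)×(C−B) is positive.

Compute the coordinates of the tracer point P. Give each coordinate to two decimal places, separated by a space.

A=(0,0), D=(10.00,0)
B = A + 2.00·(cos63°, sin63°) = (0.9080, 1.7820)
|BD| = 9.2650
circle(B,10.00) ∩ circle(D,10.00): a=4.6325, h=8.8623
  candidates: C₊=(7.1585,9.5878) cross=82.109; C₋=(3.7494,-7.8058) cross=-82.109
  mode + wants cross > 0 → take C=(7.1585,9.5878) (cross=82.109)
ex = (C−B)/|BC| = (0.6251,0.7806); ey = (-0.7806,0.6251)
P = B + 3.14·ex + 0.98·ey = (2.1057,4.8456)

2.11 4.85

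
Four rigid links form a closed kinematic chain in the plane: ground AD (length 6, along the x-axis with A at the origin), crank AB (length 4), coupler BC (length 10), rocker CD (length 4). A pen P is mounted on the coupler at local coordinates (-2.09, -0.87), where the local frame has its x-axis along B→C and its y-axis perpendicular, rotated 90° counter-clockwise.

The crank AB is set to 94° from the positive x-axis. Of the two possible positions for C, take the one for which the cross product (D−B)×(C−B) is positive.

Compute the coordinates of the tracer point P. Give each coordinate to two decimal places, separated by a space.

A=(0,0), D=(6.00,0)
B = A + 4.00·(cos94°, sin94°) = (-0.2790, 3.9903)
|BD| = 7.4396
circle(B,10.00) ∩ circle(D,4.00): a=9.3653, h=3.5060
  candidates: C₊=(9.5056,1.9262) cross=26.083; C₋=(5.7448,-3.9918) cross=-26.083
  mode + wants cross > 0 → take C=(9.5056,1.9262) (cross=26.083)
ex = (C−B)/|BC| = (0.9785,-0.2064); ey = (0.2064,0.9785)
P = B + -2.09·ex + -0.87·ey = (-2.5036,3.5704)

-2.50 3.57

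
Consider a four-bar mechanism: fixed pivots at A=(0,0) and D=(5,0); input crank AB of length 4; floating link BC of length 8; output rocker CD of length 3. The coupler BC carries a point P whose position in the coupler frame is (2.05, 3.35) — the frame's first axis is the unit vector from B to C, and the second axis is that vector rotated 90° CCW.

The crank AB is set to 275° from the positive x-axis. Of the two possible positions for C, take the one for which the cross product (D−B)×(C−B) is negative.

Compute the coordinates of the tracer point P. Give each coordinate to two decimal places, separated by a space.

A=(0,0), D=(5.00,0)
B = A + 4.00·(cos275°, sin275°) = (0.3486, -3.9848)
|BD| = 6.1248
circle(B,8.00) ∩ circle(D,3.00): a=7.5523, h=2.6386
  candidates: C₊=(4.3674,2.9325) cross=16.161; C₋=(7.8007,-1.0751) cross=-16.161
  mode - wants cross < 0 → take C=(7.8007,-1.0751) (cross=-16.161)
ex = (C−B)/|BC| = (0.9315,0.3637); ey = (-0.3637,0.9315)
P = B + 2.05·ex + 3.35·ey = (1.0398,-0.1186)

1.04 -0.12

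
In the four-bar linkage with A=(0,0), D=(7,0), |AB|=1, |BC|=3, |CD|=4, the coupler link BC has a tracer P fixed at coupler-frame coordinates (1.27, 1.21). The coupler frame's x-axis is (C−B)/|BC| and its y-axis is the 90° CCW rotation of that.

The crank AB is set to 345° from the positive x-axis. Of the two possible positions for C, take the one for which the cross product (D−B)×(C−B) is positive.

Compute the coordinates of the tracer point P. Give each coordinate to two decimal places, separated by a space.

1.22 1.48

A=(0,0), D=(7.00,0)
B = A + 1.00·(cos345°, sin345°) = (0.9659, -0.2588)
|BD| = 6.0396
circle(B,3.00) ∩ circle(D,4.00): a=2.4403, h=1.7450
  candidates: C₊=(3.3292,1.5891) cross=10.539; C₋=(3.4788,-1.8976) cross=-10.539
  mode + wants cross > 0 → take C=(3.3292,1.5891) (cross=10.539)
ex = (C−B)/|BC| = (0.7878,0.6160); ey = (-0.6160,0.7878)
P = B + 1.27·ex + 1.21·ey = (1.2210,1.4767)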